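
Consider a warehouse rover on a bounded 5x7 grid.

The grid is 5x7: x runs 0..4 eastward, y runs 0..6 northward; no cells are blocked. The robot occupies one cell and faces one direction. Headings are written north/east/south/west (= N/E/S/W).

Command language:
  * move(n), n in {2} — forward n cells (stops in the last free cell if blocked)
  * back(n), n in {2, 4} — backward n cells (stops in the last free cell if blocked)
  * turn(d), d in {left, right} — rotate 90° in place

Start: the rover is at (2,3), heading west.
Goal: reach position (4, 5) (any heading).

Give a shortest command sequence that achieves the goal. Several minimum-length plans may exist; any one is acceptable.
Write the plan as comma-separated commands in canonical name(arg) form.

from: at (2,3), heading west
t=1 back(4) ⇒ at (4,3), heading west
t=2 turn(right) ⇒ at (4,3), heading north
t=3 move(2) ⇒ at (4,5), heading north
no 2-step plan works, so 3 is optimal.

back(4), turn(right), move(2)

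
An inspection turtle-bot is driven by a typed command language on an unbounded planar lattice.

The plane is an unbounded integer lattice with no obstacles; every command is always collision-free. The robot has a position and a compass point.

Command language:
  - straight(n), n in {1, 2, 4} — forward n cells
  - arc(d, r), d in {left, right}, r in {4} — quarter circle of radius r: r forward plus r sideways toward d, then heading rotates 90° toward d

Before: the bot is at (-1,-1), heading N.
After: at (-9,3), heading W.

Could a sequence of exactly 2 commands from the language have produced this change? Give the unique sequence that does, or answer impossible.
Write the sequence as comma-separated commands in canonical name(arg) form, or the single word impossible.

arc(left, 4), straight(4)

key: cell and facing (now W) both changed — the 2 commands mix motion and turning
initial: at (-1,-1), heading N
[1] after arc(left, 4): at (-5,3), heading W
[2] after straight(4): at (-9,3), heading W
no other 2-command option fits: unique.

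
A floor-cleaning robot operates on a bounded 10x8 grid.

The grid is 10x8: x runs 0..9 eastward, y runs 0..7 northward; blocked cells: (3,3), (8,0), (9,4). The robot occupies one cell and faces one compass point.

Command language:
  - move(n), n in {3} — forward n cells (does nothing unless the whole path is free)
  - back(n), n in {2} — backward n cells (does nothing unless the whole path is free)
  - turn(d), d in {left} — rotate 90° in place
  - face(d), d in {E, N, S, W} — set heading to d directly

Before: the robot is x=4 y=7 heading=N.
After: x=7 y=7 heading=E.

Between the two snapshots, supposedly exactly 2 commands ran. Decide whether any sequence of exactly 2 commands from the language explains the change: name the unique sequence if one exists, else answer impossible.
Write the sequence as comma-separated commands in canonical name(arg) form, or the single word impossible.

key: position moved to (7,7) AND the heading swung to E — translation plus rotation needed
start: x=4 y=7 heading=N
t=1 face(E) ⇒ x=4 y=7 heading=E
t=2 move(3) ⇒ x=7 y=7 heading=E
all 49 alternatives checked — unique.

face(E), move(3)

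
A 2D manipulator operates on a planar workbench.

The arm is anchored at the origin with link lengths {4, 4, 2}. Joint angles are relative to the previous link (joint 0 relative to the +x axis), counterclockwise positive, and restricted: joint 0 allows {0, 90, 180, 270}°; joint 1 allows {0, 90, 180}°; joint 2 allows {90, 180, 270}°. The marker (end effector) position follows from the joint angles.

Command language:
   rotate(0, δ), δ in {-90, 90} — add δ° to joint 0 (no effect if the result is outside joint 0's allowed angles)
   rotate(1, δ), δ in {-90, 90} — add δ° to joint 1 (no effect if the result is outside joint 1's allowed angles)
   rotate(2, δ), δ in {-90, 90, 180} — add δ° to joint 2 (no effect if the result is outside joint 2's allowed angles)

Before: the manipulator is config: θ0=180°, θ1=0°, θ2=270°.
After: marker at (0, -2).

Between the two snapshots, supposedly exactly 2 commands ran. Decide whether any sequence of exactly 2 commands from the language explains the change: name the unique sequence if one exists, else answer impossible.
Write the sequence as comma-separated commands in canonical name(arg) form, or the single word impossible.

rotate(1, 90), rotate(1, 90)

from: config: θ0=180°, θ1=0°, θ2=270°
[1] after rotate(1, 90): config: θ0=180°, θ1=90°, θ2=270°
[2] after rotate(1, 90): config: θ0=180°, θ1=180°, θ2=270°
uniquely the one of 49 2-step routes that fits.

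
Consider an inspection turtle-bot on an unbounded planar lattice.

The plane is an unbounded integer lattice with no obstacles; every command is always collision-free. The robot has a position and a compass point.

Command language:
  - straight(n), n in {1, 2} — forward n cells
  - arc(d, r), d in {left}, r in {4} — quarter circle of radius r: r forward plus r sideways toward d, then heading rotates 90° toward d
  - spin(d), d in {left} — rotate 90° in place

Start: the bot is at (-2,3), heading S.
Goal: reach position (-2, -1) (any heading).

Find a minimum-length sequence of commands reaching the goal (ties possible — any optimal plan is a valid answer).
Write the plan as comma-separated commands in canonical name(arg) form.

from: at (-2,3), heading S
step 1 (straight(2)): at (-2,1), heading S
step 2 (straight(2)): at (-2,-1), heading S
shorter routes all fall short; 2 is best.

straight(2), straight(2)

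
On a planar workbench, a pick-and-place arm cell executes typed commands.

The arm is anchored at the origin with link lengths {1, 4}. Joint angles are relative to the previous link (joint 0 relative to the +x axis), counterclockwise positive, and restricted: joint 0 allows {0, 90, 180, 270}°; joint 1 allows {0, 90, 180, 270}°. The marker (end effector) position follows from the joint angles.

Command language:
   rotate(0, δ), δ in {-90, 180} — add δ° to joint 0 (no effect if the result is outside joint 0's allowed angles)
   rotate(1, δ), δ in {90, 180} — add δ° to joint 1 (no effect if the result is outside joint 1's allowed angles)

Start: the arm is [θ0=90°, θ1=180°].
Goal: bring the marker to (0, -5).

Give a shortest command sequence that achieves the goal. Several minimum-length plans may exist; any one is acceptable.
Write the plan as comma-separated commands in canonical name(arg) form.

rotate(1, 180), rotate(0, 180)

begin: [θ0=90°, θ1=180°]
1. rotate(1, 180) → [θ0=90°, θ1=0°]
2. rotate(0, 180) → [θ0=270°, θ1=0°]
no 1-step plan works, so 2 is optimal.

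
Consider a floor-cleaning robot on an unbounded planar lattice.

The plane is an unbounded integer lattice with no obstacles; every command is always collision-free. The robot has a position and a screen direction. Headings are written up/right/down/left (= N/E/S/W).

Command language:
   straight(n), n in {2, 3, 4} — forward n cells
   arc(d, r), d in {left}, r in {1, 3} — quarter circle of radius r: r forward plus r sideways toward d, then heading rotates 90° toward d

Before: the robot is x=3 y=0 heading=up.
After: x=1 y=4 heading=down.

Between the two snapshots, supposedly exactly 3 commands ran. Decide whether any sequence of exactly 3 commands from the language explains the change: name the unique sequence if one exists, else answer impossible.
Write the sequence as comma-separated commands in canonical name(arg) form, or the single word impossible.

straight(4), arc(left, 1), arc(left, 1)

key: cell and facing (now S) both changed — the 3 commands mix motion and turning
initial: x=3 y=0 heading=up
[1] after straight(4): x=3 y=4 heading=up
[2] after arc(left, 1): x=2 y=5 heading=left
[3] after arc(left, 1): x=1 y=4 heading=down
no rival 3-sequence matches.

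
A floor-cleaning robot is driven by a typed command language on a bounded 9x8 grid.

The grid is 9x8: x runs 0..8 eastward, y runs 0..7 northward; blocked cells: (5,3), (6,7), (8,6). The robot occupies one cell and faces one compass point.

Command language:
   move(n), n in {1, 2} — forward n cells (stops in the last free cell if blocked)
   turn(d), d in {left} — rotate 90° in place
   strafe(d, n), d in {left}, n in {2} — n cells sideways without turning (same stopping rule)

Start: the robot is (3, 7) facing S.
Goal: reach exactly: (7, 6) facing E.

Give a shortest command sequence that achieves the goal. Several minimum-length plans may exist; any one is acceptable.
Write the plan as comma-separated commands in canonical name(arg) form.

begin: (3, 7) facing S
1. strafe(left, 2) → (5, 7) facing S
2. move(1) → (5, 6) facing S
3. strafe(left, 2) → (7, 6) facing S
4. turn(left) → (7, 6) facing E
minimal: 4 command(s), checked below 4.

strafe(left, 2), move(1), strafe(left, 2), turn(left)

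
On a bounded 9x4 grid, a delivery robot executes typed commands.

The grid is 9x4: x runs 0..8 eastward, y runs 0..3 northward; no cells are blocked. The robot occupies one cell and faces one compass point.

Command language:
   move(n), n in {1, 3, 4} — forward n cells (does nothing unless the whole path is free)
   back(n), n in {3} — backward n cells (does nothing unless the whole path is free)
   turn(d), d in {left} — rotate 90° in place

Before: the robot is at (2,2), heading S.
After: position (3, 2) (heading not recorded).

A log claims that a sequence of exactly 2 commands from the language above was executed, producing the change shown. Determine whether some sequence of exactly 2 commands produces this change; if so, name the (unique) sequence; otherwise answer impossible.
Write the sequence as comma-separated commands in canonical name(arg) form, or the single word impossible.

key: running move(1) before turn(left) would end elsewhere — order is forced
from: at (2,2), heading S
step 1 (turn(left)): at (2,2), heading E
step 2 (move(1)): at (3,2), heading E
all 25 alternatives checked — unique.

turn(left), move(1)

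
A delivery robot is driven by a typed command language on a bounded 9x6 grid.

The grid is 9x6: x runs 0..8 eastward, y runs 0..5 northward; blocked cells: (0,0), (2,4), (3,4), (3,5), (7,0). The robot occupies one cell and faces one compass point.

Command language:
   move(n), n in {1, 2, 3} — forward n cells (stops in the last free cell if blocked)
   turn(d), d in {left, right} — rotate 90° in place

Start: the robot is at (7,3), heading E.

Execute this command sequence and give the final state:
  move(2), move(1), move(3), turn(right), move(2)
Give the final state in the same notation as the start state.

begin: at (7,3), heading E
1. move(2) → at (8,3), heading E
2. move(1) → at (8,3), heading E
3. move(3) → at (8,3), heading E
4. turn(right) → at (8,3), heading S
5. move(2) → at (8,1), heading S

at (8,1), heading S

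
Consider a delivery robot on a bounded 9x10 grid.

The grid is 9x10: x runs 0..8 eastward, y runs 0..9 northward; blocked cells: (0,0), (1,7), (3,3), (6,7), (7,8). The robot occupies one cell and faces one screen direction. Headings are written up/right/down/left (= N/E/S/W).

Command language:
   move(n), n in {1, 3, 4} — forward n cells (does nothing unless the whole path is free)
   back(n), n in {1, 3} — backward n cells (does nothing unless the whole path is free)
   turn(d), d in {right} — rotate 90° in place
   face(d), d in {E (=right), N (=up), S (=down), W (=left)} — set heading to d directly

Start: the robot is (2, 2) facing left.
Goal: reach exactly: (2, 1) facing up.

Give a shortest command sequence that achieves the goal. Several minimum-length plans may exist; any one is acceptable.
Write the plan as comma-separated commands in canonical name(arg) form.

from: (2, 2) facing left
step 1 (turn(right)): (2, 2) facing up
step 2 (back(1)): (2, 1) facing up
nothing shorter than 2 reaches the goal.

turn(right), back(1)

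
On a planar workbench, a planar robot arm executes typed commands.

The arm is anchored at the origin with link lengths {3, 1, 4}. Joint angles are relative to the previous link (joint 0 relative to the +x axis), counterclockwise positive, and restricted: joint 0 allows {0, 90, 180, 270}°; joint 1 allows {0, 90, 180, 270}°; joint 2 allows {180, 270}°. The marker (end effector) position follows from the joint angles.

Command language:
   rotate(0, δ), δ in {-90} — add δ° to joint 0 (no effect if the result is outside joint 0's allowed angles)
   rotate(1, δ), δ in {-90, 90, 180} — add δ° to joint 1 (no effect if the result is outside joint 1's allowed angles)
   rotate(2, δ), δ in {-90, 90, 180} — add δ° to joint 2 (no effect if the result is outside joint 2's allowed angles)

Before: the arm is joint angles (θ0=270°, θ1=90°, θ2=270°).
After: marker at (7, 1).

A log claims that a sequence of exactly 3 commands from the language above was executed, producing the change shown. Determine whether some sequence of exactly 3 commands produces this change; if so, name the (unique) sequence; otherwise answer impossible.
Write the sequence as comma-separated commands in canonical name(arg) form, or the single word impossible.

rotate(0, -90), rotate(0, -90), rotate(0, -90)

t0: joint angles (θ0=270°, θ1=90°, θ2=270°)
[1] after rotate(0, -90): joint angles (θ0=180°, θ1=90°, θ2=270°)
[2] after rotate(0, -90): joint angles (θ0=90°, θ1=90°, θ2=270°)
[3] after rotate(0, -90): joint angles (θ0=0°, θ1=90°, θ2=270°)
all 343 alternatives checked — unique.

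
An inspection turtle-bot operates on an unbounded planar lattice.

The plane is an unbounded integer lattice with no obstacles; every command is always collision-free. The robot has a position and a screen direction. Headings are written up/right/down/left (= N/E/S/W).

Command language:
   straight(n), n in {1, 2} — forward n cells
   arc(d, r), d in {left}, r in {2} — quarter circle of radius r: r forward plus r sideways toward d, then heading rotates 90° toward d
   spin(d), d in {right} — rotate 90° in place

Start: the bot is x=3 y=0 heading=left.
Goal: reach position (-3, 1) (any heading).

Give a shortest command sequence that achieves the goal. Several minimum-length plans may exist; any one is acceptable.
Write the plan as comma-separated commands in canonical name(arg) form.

from: x=3 y=0 heading=left
t=1 straight(2) ⇒ x=1 y=0 heading=left
t=2 straight(2) ⇒ x=-1 y=0 heading=left
t=3 straight(2) ⇒ x=-3 y=0 heading=left
t=4 spin(right) ⇒ x=-3 y=0 heading=up
t=5 straight(1) ⇒ x=-3 y=1 heading=up
no 4-step plan works, so 5 is optimal.

straight(2), straight(2), straight(2), spin(right), straight(1)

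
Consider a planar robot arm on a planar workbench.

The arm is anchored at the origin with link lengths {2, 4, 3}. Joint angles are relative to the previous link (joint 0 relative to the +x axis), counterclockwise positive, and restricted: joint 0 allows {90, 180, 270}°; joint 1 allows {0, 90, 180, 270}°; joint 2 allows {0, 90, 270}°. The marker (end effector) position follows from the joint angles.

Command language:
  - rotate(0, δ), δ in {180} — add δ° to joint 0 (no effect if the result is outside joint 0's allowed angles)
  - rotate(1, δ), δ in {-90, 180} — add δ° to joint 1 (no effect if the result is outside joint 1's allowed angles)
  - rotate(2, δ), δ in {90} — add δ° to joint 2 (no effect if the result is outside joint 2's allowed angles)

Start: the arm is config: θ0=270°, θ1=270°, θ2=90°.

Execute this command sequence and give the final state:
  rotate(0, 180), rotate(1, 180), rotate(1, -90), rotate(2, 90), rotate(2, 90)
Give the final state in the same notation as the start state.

start: config: θ0=270°, θ1=270°, θ2=90°
t=1 rotate(0, 180) ⇒ config: θ0=90°, θ1=270°, θ2=90°
t=2 rotate(1, 180) ⇒ config: θ0=90°, θ1=90°, θ2=90°
t=3 rotate(1, -90) ⇒ config: θ0=90°, θ1=0°, θ2=90°
t=4 rotate(2, 90) ⇒ config: θ0=90°, θ1=0°, θ2=90°
t=5 rotate(2, 90) ⇒ config: θ0=90°, θ1=0°, θ2=90°

config: θ0=90°, θ1=0°, θ2=90°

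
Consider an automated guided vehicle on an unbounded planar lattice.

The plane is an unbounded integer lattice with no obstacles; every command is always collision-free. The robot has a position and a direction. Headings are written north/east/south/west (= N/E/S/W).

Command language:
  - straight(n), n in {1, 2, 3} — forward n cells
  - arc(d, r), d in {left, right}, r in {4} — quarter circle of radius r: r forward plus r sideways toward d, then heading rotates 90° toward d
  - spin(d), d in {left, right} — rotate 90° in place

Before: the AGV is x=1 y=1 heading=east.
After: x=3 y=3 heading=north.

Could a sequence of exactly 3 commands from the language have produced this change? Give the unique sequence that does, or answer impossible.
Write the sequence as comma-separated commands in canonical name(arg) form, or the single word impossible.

straight(2), spin(left), straight(2)

key: cell and facing (now N) both changed — the 3 commands mix motion and turning
begin: x=1 y=1 heading=east
1. straight(2) → x=3 y=1 heading=east
2. spin(left) → x=3 y=1 heading=north
3. straight(2) → x=3 y=3 heading=north
no rival 3-sequence matches.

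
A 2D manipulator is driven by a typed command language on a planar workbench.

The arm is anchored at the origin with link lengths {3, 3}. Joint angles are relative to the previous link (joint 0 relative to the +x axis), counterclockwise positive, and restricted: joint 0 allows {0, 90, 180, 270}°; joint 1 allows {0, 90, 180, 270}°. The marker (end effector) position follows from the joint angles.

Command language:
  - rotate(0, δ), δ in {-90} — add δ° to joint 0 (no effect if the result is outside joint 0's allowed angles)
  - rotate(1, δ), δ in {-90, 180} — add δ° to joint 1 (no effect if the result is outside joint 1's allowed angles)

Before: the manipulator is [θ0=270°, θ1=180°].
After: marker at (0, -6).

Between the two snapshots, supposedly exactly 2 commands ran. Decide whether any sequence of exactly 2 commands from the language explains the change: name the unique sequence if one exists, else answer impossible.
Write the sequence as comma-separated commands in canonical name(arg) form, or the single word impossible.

rotate(1, -90), rotate(1, -90)

t0: [θ0=270°, θ1=180°]
[1] after rotate(1, -90): [θ0=270°, θ1=90°]
[2] after rotate(1, -90): [θ0=270°, θ1=0°]
uniquely the one of 9 2-step routes that fits.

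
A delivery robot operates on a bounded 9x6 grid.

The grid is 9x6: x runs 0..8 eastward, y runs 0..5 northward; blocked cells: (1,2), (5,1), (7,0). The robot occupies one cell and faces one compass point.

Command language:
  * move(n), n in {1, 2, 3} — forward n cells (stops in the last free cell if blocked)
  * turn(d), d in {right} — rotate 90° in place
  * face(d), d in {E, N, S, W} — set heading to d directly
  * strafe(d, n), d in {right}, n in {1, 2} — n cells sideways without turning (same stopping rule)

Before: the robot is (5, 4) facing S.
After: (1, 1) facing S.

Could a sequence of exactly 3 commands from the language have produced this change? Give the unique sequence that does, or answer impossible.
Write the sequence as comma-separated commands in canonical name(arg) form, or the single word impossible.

strafe(right, 2), move(3), strafe(right, 2)

key: still facing S at the end — nothing in the sequence rotates
from: (5, 4) facing S
[1] after strafe(right, 2): (3, 4) facing S
[2] after move(3): (3, 1) facing S
[3] after strafe(right, 2): (1, 1) facing S
uniquely the one of 1000 3-step routes that fits.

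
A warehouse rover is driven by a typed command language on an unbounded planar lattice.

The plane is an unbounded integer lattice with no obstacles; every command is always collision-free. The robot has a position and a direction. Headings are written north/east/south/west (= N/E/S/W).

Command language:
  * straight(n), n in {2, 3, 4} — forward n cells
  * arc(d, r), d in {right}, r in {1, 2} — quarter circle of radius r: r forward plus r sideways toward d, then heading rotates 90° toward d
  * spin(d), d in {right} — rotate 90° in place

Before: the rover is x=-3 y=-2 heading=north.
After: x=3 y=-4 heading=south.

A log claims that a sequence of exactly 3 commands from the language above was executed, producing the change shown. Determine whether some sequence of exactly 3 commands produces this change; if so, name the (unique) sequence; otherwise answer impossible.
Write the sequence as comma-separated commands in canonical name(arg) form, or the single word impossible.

key: cell and facing (now S) both changed — the 3 commands mix motion and turning
start: x=-3 y=-2 heading=north
1. spin(right) → x=-3 y=-2 heading=east
2. straight(4) → x=1 y=-2 heading=east
3. arc(right, 2) → x=3 y=-4 heading=south
no rival 3-sequence matches.

spin(right), straight(4), arc(right, 2)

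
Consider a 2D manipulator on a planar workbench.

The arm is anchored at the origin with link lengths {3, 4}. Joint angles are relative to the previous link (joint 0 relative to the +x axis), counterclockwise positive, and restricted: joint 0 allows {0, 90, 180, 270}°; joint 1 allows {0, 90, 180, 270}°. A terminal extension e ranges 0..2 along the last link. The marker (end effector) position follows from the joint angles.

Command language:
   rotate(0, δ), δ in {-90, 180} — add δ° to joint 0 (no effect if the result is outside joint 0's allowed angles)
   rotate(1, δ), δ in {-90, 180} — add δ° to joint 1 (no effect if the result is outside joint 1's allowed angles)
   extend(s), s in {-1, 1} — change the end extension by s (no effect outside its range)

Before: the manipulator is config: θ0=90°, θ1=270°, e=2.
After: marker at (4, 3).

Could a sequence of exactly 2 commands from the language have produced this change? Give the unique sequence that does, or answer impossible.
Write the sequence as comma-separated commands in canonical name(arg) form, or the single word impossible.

extend(-1), extend(-1)

start: config: θ0=90°, θ1=270°, e=2
[1] after extend(-1): config: θ0=90°, θ1=270°, e=1
[2] after extend(-1): config: θ0=90°, θ1=270°, e=0
all 36 alternatives checked — unique.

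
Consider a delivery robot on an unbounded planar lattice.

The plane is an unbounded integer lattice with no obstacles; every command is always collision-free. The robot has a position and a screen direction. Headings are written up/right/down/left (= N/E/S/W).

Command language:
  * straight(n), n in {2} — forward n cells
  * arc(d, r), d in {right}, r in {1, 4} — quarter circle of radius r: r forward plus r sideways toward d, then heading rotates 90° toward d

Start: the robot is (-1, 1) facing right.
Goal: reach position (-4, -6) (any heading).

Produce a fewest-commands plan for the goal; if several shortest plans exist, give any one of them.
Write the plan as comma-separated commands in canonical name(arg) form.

arc(right, 1), straight(2), arc(right, 4)

initial: (-1, 1) facing right
t=1 arc(right, 1) ⇒ (0, 0) facing down
t=2 straight(2) ⇒ (0, -2) facing down
t=3 arc(right, 4) ⇒ (-4, -6) facing left
minimal: 3 command(s), checked below 3.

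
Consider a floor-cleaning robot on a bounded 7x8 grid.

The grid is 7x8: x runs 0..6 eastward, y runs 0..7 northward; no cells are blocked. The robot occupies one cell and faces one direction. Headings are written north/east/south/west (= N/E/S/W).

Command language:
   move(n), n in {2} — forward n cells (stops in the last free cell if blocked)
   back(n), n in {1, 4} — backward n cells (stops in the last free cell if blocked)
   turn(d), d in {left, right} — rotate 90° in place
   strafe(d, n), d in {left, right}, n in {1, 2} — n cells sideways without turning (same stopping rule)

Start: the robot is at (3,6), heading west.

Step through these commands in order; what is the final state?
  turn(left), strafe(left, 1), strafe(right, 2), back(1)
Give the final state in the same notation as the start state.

at (2,7), heading south

begin: at (3,6), heading west
[1] after turn(left): at (3,6), heading south
[2] after strafe(left, 1): at (4,6), heading south
[3] after strafe(right, 2): at (2,6), heading south
[4] after back(1): at (2,7), heading south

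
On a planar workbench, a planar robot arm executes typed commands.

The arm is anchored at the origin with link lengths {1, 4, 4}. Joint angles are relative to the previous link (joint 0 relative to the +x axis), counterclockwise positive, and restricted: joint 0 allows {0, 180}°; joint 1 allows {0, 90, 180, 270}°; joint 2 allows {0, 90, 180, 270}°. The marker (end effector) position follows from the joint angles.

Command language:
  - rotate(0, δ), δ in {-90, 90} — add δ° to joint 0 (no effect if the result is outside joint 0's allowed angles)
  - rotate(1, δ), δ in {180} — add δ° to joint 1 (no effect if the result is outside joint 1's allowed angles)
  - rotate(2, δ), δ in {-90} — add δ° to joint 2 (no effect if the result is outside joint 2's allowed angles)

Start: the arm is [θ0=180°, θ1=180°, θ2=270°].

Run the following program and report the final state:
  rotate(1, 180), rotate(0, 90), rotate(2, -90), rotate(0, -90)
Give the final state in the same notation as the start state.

start: [θ0=180°, θ1=180°, θ2=270°]
[1] after rotate(1, 180): [θ0=180°, θ1=0°, θ2=270°]
[2] after rotate(0, 90): [θ0=180°, θ1=0°, θ2=270°]
[3] after rotate(2, -90): [θ0=180°, θ1=0°, θ2=180°]
[4] after rotate(0, -90): [θ0=180°, θ1=0°, θ2=180°]

[θ0=180°, θ1=0°, θ2=180°]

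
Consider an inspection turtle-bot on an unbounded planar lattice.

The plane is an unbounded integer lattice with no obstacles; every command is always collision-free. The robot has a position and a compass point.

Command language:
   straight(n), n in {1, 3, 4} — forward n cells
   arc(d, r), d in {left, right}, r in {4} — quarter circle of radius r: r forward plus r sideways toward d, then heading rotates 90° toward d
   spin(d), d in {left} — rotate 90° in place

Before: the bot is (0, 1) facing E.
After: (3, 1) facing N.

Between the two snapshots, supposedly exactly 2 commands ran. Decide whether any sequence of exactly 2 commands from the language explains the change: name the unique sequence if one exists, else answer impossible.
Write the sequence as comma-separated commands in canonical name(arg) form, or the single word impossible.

key: cell and facing (now N) both changed — the 2 commands mix motion and turning
begin: (0, 1) facing E
t=1 straight(3) ⇒ (3, 1) facing E
t=2 spin(left) ⇒ (3, 1) facing N
no other 2-command option fits: unique.

straight(3), spin(left)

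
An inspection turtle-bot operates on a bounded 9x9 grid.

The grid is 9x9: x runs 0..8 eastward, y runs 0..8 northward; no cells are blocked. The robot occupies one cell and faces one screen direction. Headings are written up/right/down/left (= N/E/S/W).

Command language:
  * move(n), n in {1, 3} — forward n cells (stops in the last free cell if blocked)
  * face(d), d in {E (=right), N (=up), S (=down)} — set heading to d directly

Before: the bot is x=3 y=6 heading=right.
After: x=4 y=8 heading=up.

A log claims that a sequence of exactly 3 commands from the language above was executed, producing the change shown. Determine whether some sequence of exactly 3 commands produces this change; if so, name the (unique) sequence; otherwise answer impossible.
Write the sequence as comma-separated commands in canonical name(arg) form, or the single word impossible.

move(1), face(N), move(3)

key: running move(3) before move(1) would end elsewhere — order is forced
from: x=3 y=6 heading=right
1. move(1) → x=4 y=6 heading=right
2. face(N) → x=4 y=6 heading=up
3. move(3) → x=4 y=8 heading=up
no other 3-command option fits: unique.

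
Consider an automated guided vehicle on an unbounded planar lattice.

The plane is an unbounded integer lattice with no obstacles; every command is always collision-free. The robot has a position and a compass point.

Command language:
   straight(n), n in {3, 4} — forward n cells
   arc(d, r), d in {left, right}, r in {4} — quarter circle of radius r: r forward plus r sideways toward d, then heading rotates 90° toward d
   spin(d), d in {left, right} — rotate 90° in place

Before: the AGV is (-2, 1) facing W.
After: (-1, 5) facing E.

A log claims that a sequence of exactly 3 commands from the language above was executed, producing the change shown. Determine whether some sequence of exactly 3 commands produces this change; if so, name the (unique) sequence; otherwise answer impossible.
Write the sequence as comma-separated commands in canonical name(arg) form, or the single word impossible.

straight(3), spin(right), arc(right, 4)

key: running arc(right, 4) before straight(3) would end elsewhere — order is forced
t0: (-2, 1) facing W
step 1 (straight(3)): (-5, 1) facing W
step 2 (spin(right)): (-5, 1) facing N
step 3 (arc(right, 4)): (-1, 5) facing E
uniquely the one of 216 3-step routes that fits.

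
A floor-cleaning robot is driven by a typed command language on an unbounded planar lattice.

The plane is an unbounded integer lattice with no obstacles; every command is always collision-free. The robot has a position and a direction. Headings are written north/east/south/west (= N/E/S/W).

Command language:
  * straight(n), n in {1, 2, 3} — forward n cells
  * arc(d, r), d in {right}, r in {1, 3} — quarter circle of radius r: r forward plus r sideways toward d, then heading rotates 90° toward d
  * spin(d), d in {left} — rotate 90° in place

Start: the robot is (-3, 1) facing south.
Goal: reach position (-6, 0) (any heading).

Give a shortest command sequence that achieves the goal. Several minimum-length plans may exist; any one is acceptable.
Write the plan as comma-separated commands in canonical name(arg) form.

begin: (-3, 1) facing south
1. arc(right, 1) → (-4, 0) facing west
2. straight(2) → (-6, 0) facing west
no 1-step plan works, so 2 is optimal.

arc(right, 1), straight(2)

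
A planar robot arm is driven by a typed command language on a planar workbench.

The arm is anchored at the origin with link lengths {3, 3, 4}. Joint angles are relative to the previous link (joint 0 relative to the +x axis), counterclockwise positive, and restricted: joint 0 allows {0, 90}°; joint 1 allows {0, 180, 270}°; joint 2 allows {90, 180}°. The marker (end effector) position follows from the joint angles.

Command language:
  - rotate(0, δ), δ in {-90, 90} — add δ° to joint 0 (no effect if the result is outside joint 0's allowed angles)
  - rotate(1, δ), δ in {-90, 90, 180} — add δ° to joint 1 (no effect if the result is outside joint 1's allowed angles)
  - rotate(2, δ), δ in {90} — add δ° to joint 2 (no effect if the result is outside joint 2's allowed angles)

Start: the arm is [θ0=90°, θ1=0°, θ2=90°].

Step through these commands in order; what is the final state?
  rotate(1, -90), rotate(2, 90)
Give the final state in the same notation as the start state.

[θ0=90°, θ1=270°, θ2=180°]

start: [θ0=90°, θ1=0°, θ2=90°]
step 1 (rotate(1, -90)): [θ0=90°, θ1=270°, θ2=90°]
step 2 (rotate(2, 90)): [θ0=90°, θ1=270°, θ2=180°]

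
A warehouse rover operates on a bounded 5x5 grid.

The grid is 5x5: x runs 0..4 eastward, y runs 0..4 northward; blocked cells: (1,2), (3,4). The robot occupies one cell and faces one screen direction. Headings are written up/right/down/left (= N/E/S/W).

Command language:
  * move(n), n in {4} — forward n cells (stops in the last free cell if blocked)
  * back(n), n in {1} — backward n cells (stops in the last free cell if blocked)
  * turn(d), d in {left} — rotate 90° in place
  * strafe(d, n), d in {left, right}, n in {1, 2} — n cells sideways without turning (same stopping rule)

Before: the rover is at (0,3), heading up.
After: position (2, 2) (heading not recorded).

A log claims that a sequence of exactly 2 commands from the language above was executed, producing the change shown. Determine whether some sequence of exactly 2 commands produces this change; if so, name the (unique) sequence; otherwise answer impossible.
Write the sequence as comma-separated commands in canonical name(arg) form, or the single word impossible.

strafe(right, 2), back(1)

key: order matters: swapping strafe(right, 2) and back(1) lands elsewhere
from: at (0,3), heading up
1. strafe(right, 2) → at (2,3), heading up
2. back(1) → at (2,2), heading up
all 49 alternatives checked — unique.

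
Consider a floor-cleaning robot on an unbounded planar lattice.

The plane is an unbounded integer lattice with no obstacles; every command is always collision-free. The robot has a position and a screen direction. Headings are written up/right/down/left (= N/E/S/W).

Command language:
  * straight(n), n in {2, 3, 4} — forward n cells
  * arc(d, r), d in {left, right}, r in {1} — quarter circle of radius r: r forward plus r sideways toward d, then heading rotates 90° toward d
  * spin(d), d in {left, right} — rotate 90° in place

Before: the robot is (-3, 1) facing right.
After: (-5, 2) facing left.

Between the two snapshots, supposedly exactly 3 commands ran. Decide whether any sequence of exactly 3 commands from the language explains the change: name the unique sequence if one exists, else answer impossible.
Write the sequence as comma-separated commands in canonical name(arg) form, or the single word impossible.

arc(left, 1), spin(left), straight(3)

key: running straight(3) before arc(left, 1) would end elsewhere — order is forced
from: (-3, 1) facing right
[1] after arc(left, 1): (-2, 2) facing up
[2] after spin(left): (-2, 2) facing left
[3] after straight(3): (-5, 2) facing left
uniquely the one of 343 3-step routes that fits.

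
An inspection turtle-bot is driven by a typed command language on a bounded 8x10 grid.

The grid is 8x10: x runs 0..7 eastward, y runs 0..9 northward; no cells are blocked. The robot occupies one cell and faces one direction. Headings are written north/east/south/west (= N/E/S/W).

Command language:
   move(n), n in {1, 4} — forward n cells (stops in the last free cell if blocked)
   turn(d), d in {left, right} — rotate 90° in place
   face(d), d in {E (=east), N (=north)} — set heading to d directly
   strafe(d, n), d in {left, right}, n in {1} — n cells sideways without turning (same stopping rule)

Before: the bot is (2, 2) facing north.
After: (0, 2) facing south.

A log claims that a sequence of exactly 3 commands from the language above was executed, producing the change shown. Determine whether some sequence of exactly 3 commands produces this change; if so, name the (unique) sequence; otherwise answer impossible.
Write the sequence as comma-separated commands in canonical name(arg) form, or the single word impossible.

turn(left), move(4), turn(left)

key: move(4) runs into the grid edge before its full distance
initial: (2, 2) facing north
1. turn(left) → (2, 2) facing west
2. move(4) → (0, 2) facing west
3. turn(left) → (0, 2) facing south
no other 3-command option fits: unique.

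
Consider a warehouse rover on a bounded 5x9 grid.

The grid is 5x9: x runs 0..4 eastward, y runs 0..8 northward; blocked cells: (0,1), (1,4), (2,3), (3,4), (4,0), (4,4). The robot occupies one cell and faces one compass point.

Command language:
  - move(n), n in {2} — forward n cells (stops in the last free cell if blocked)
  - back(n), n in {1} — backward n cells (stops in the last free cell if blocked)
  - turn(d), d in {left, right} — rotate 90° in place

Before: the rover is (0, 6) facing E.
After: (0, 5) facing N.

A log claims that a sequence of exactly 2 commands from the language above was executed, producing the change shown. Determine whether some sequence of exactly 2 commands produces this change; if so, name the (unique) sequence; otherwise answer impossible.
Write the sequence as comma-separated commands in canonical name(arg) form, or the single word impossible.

turn(left), back(1)

key: cell and facing (now N) both changed — the 2 commands mix motion and turning
begin: (0, 6) facing E
[1] after turn(left): (0, 6) facing N
[2] after back(1): (0, 5) facing N
no other 2-command option fits: unique.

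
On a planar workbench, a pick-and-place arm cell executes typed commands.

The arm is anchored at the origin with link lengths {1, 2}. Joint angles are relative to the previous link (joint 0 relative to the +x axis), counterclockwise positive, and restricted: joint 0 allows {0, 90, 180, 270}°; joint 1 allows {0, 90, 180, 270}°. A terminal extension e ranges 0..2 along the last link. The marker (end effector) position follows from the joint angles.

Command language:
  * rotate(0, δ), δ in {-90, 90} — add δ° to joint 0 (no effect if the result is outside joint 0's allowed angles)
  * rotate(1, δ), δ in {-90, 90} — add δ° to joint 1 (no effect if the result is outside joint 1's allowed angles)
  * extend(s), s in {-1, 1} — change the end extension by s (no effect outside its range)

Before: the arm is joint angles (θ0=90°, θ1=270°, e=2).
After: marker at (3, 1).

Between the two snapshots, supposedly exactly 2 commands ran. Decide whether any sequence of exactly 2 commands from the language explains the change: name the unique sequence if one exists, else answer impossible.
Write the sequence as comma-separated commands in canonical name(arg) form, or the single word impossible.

key: running extend(-1) before extend(1) would end elsewhere — order is forced
start: joint angles (θ0=90°, θ1=270°, e=2)
t=1 extend(1) ⇒ joint angles (θ0=90°, θ1=270°, e=2)
t=2 extend(-1) ⇒ joint angles (θ0=90°, θ1=270°, e=1)
all 36 alternatives checked — unique.

extend(1), extend(-1)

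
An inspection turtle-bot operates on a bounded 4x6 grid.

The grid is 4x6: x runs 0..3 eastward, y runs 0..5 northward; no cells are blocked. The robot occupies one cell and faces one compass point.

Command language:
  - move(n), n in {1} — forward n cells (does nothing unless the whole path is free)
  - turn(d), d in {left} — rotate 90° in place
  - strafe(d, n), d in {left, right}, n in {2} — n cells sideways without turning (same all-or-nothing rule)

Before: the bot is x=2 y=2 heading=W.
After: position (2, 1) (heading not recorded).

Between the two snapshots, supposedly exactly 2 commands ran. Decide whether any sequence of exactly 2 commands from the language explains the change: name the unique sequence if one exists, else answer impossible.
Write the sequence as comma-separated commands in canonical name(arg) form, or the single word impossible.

key: order matters: swapping turn(left) and move(1) lands elsewhere
t0: x=2 y=2 heading=W
t=1 turn(left) ⇒ x=2 y=2 heading=S
t=2 move(1) ⇒ x=2 y=1 heading=S
no rival 2-sequence matches.

turn(left), move(1)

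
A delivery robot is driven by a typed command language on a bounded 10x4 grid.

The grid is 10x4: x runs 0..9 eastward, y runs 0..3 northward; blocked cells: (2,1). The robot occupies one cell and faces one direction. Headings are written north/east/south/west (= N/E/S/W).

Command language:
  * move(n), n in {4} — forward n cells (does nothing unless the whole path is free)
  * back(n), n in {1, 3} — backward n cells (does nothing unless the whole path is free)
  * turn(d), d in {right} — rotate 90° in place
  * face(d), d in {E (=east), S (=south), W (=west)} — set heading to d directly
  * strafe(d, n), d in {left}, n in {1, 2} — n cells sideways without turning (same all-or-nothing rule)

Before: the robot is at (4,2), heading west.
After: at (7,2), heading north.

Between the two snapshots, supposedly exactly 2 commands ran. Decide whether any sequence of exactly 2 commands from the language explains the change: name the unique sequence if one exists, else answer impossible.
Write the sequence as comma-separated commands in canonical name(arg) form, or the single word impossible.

back(3), turn(right)

key: position moved to (7,2) AND the heading swung to N — translation plus rotation needed
initial: at (4,2), heading west
t=1 back(3) ⇒ at (7,2), heading west
t=2 turn(right) ⇒ at (7,2), heading north
all 81 alternatives checked — unique.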